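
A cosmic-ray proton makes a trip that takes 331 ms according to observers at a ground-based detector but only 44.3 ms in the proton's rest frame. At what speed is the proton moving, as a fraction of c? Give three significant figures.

The proper time is measured in the proton's rest frame (both events occur at the proton's location); Δt is measured at a ground-based detector. γ = Δt/τ = 331/44.3 = 7.472.
β = √(1 − 1/γ²) = √(1 − 0.01791) = √0.9821

v = 0.991c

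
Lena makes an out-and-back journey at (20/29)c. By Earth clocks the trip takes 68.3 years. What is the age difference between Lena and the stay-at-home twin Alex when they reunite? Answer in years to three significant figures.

γ = 1/√(1 − (20/29)²) = 29/21 ≈ 1.381
Lena's elapsed proper time: τ = 68.3/1.381 = 49.46 years.
Age gap = Δt − τ = 68.3 − 49.46 years.

Δt − τ = 18.8 years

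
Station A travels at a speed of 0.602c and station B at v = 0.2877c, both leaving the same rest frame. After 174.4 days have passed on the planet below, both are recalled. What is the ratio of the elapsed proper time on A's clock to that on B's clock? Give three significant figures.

A: γ = 1/√(1 − 0.602²) = 1/√0.6376 = 1.252. B: γ = 1/√(1 − 0.2877²) = 1/√0.9172 = 1.044.
τ_A/τ_B = γ_B/γ_A = 1.044/1.252 = 0.8337, so τ_A/τ_B = 0.8337.

τ_A/τ_B = 0.834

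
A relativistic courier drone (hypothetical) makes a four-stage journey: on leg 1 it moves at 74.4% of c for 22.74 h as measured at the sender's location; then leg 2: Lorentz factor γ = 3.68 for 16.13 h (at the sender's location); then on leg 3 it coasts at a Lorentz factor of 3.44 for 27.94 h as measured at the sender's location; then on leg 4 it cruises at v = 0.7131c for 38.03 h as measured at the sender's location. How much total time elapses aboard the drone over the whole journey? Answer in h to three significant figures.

Leg 1: β = 0.744; γ = 1/√(1 − 0.744²) = 1/√0.4465 = 1.497; τ_1 = 22.74/1.497 = 15.19 h.
Leg 2: γ = 3.68; τ_2 = 16.13/3.680 = 4.383 h.
Leg 3: γ = 3.44; τ_3 = 27.94/3.440 = 8.122 h.
Leg 4: γ = 1/√(1 − 0.7131²) = 1/√0.4915 = 1.426; τ_4 = 38.03/1.426 = 26.66 h.
Total: 15.19 + 4.383 + 8.122 + 26.66 h.

τ = 54.4 h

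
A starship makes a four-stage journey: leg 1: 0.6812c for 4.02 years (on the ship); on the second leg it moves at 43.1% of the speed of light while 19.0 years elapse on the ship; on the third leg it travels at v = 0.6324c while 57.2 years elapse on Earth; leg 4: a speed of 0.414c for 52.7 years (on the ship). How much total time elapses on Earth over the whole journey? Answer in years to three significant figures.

Δt = 142 years

Leg 1: γ = 1/√(1 − 0.6812²) = 1/√0.5360 = 1.366; Δt_1 = 1.366 × 4.02 = 5.491 years.
Leg 2: β = 0.431; γ = 1/√(1 − 0.431²) = 1/√0.8142 = 1.108; Δt_2 = 1.108 × 19.0 = 21.06 years.
Leg 3: 57.2 years is already measured on Earth.
Leg 4: γ = 1/√(1 − 0.414²) = 1/√0.8286 = 1.099; Δt_4 = 1.099 × 52.7 = 57.89 years.
Total: 5.491 + 21.06 + 57.20 + 57.89 years.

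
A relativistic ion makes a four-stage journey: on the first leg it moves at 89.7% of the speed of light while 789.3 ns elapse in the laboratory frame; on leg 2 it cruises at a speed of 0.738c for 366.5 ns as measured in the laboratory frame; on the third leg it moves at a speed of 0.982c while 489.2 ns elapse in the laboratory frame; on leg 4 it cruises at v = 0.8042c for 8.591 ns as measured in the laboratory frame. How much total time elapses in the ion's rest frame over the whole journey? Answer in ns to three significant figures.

Leg 1: β = 0.897; γ = 1/√(1 − 0.897²) = 1/√0.1954 = 2.262; τ_1 = 789.3/2.262 = 348.9 ns.
Leg 2: γ = 1/√(1 − 0.738²) = 1/√0.4554 = 1.482; τ_2 = 366.5/1.482 = 247.3 ns.
Leg 3: γ = 1/√(1 − 0.982²) = 1/√0.03568 = 5.294; τ_3 = 489.2/5.294 = 92.40 ns.
Leg 4: γ = 1/√(1 − 0.8042²) = 1/√0.3533 = 1.682; τ_4 = 8.591/1.682 = 5.106 ns.
Total: 348.9 + 247.3 + 92.40 + 5.106 ns.

τ = 694 ns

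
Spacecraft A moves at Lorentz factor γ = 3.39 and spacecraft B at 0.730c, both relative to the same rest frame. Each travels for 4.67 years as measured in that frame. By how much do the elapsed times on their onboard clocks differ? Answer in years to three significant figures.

A: γ = 3.39; τ_A = 4.67/3.390 = 1.378 years.
B: γ = 1/√(1 − 0.730²) = 1/√0.4671 = 1.463; τ_B = 4.67/1.463 = 3.192 years.

|τ_A − τ_B| = 1.81 years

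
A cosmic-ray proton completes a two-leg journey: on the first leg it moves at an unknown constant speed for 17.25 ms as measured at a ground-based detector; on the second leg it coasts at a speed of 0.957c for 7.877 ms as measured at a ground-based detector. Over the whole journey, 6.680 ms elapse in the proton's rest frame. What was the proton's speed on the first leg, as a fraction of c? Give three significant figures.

Leg 1: speed unknown; τ_1 = 17.25/γ_1.
Leg 2: γ = 1/√(1 − 0.957²) = 1/√0.08415 = 3.447; τ_2 = 7.877/3.447 = 2.285 ms.
Total proper time: τ_1 + 2.285 = 6.680, so τ_1 = 6.680 − 2.285 = 4.395 ms.
γ_1 = 17.25/4.395 = 3.925; β = √(1 − 1/γ²) = √0.9351.

β = 0.967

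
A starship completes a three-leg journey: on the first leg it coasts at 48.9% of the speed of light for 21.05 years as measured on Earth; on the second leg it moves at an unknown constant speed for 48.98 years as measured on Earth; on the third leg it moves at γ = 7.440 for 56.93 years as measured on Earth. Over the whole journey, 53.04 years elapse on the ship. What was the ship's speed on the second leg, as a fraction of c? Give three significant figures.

β = 0.834

Leg 1: β = 0.489; γ = 1/√(1 − 0.489²) = 1/√0.7609 = 1.146; τ_1 = 21.05/1.146 = 18.36 years.
Leg 2: speed unknown; τ_2 = 48.98/γ_2.
Leg 3: γ = 7.440; τ_3 = 56.93/7.440 = 7.652 years.
Total proper time: 18.36 + τ_2 + 7.652 = 53.04, so τ_2 = 53.04 − 26.01 = 27.03 years.
γ_2 = 48.98/27.03 = 1.812; β = √(1 − 1/γ²) = √0.6955.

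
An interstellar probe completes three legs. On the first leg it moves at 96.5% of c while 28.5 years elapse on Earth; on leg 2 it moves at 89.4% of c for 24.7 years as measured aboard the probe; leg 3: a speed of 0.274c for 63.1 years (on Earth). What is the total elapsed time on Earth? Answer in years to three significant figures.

Leg 1: 28.5 years is already measured on Earth.
Leg 2: β = 0.894; γ = 1/√(1 − 0.894²) = 1/√0.2008 = 2.232; Δt_2 = 2.232 × 24.7 = 55.13 years.
Leg 3: 63.1 years is already measured on Earth.
Total: 28.50 + 55.13 + 63.10 years.

Δt = 147 years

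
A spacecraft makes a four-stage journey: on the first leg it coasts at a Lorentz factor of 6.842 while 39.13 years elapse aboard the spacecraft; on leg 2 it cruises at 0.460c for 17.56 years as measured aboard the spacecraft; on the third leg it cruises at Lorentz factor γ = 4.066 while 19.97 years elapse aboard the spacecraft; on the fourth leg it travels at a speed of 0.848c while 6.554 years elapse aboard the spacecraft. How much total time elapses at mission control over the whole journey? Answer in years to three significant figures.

Δt = 381 years

Leg 1: γ = 6.842; Δt_1 = 6.842 × 39.13 = 267.7 years.
Leg 2: γ = 1/√(1 − 0.460²) = 1/√0.7884 = 1.126; Δt_2 = 1.126 × 17.56 = 19.78 years.
Leg 3: γ = 4.066; Δt_3 = 4.066 × 19.97 = 81.20 years.
Leg 4: γ = 1/√(1 − 0.848²) = 1/√0.2809 = 1.887; Δt_4 = 1.887 × 6.554 = 12.37 years.
Total: 267.7 + 19.78 + 81.20 + 12.37 years.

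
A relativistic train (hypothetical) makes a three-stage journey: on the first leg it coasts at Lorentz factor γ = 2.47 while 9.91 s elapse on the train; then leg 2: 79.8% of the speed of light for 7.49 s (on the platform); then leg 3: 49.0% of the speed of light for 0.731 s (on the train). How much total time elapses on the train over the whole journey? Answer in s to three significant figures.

Leg 1: 9.91 s is already measured on the train.
Leg 2: β = 0.798; γ = 1/√(1 − 0.798²) = 1/√0.3632 = 1.659; τ_2 = 7.49/1.659 = 4.514 s.
Leg 3: 0.731 s is already measured on the train.
Total: 9.910 + 4.514 + 0.7310 s.

τ = 15.2 s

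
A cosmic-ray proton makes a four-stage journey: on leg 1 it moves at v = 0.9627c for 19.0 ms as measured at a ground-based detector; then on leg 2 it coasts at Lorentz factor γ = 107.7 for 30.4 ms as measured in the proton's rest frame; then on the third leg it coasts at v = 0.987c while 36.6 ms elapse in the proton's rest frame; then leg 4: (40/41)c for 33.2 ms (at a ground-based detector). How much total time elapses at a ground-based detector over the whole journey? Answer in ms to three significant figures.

Leg 1: 19.0 ms is already measured at a ground-based detector.
Leg 2: γ = 107.7; Δt_2 = 107.7 × 30.4 = 3274 ms.
Leg 3: γ = 1/√(1 − 0.987²) = 1/√0.02583 = 6.222; Δt_3 = 6.222 × 36.6 = 227.7 ms.
Leg 4: 33.2 ms is already measured at a ground-based detector.
Total: 19.00 + 3274 + 227.7 + 33.20 ms.

Δt = 3550 ms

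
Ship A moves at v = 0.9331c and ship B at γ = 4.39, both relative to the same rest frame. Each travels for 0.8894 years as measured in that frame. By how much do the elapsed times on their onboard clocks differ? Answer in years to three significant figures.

A: γ = 1/√(1 − 0.9331²) = 1/√0.1293 = 2.781; τ_A = 0.8894/2.781 = 0.3198 years.
B: γ = 4.39; τ_B = 0.8894/4.390 = 0.2026 years.

|τ_A − τ_B| = 0.117 years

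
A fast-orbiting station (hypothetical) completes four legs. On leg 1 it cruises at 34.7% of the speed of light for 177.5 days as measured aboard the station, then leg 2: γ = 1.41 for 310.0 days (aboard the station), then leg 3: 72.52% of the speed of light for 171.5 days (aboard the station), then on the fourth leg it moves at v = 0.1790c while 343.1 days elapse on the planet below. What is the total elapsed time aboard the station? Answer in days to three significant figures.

Leg 1: 177.5 days is already measured aboard the station.
Leg 2: 310.0 days is already measured aboard the station.
Leg 3: 171.5 days is already measured aboard the station.
Leg 4: γ = 1/√(1 − 0.1790²) = 1/√0.9680 = 1.016; τ_4 = 343.1/1.016 = 337.6 days.
Total: 177.5 + 310.0 + 171.5 + 337.6 days.

τ = 997 days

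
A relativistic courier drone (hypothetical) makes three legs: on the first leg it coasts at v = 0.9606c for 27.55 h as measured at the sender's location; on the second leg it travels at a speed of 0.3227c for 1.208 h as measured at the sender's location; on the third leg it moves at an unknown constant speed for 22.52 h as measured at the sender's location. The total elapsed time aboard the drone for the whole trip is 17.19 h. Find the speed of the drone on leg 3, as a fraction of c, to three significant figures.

Leg 1: γ = 1/√(1 − 0.9606²) = 1/√0.07725 = 3.598; τ_1 = 27.55/3.598 = 7.657 h.
Leg 2: γ = 1/√(1 − 0.3227²) = 1/√0.8959 = 1.057; τ_2 = 1.208/1.057 = 1.143 h.
Leg 3: speed unknown; τ_3 = 22.52/γ_3.
Total proper time: 7.657 + 1.143 + τ_3 = 17.19, so τ_3 = 17.19 − 8.800 = 8.390 h.
γ_3 = 22.52/8.390 = 2.684; β = √(1 − 1/γ²) = √0.8612.

β = 0.928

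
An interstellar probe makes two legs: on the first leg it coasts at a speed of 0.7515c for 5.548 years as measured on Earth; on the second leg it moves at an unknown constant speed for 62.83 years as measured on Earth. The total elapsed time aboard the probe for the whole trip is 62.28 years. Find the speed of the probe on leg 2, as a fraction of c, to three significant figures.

Leg 1: γ = 1/√(1 − 0.7515²) = 1/√0.4352 = 1.516; τ_1 = 5.548/1.516 = 3.660 years.
Leg 2: speed unknown; τ_2 = 62.83/γ_2.
Total proper time: 3.660 + τ_2 = 62.28, so τ_2 = 62.28 − 3.660 = 58.62 years.
γ_2 = 62.83/58.62 = 1.072; β = √(1 − 1/γ²) = √0.1295.

β = 0.360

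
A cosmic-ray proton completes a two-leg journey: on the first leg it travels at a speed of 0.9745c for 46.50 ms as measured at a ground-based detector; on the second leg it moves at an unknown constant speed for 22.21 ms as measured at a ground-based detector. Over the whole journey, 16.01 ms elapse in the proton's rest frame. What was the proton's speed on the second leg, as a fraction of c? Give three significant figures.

β = 0.968

Leg 1: γ = 1/√(1 − 0.9745²) = 1/√0.05035 = 4.457; τ_1 = 46.50/4.457 = 10.43 ms.
Leg 2: speed unknown; τ_2 = 22.21/γ_2.
Total proper time: 10.43 + τ_2 = 16.01, so τ_2 = 16.01 − 10.43 = 5.576 ms.
γ_2 = 22.21/5.576 = 3.983; β = √(1 − 1/γ²) = √0.9370.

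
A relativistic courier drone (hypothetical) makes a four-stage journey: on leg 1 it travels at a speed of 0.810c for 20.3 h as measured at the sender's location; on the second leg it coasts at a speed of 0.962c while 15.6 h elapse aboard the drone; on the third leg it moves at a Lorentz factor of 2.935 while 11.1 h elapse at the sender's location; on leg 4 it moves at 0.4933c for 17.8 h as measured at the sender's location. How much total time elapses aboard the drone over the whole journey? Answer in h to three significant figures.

τ = 46.8 h

Leg 1: γ = 1/√(1 − 0.810²) = 1/√0.3439 = 1.705; τ_1 = 20.3/1.705 = 11.90 h.
Leg 2: 15.6 h is already measured aboard the drone.
Leg 3: γ = 2.935; τ_3 = 11.1/2.935 = 3.782 h.
Leg 4: γ = 1/√(1 − 0.4933²) = 1/√0.7567 = 1.150; τ_4 = 17.8/1.150 = 15.48 h.
Total: 11.90 + 15.60 + 3.782 + 15.48 h.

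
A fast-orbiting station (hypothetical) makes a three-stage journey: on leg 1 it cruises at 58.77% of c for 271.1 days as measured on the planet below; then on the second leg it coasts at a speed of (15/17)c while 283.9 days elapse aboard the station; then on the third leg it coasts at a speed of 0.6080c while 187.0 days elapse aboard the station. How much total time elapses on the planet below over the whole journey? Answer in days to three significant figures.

Leg 1: 271.1 days is already measured on the planet below.
Leg 2: γ = 1/√(1 − (15/17)²) = 17/8 = 2.125; Δt_2 = 2.125 × 283.9 = 603.3 days.
Leg 3: γ = 1/√(1 − 0.6080²) = 1/√0.6303 = 1.260; Δt_3 = 1.260 × 187.0 = 235.5 days.
Total: 271.1 + 603.3 + 235.5 days.

Δt = 1110 days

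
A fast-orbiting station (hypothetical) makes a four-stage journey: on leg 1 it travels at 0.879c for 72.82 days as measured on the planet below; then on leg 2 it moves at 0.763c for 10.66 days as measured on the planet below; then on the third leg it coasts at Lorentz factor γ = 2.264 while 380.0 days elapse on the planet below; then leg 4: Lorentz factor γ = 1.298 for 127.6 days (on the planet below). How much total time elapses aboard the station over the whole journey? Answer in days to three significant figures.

Leg 1: γ = 1/√(1 − 0.879²) = 1/√0.2274 = 2.097; τ_1 = 72.82/2.097 = 34.72 days.
Leg 2: γ = 1/√(1 − 0.763²) = 1/√0.4178 = 1.547; τ_2 = 10.66/1.547 = 6.891 days.
Leg 3: γ = 2.264; τ_3 = 380.0/2.264 = 167.8 days.
Leg 4: γ = 1.298; τ_4 = 127.6/1.298 = 98.31 days.
Total: 34.72 + 6.891 + 167.8 + 98.31 days.

τ = 308 days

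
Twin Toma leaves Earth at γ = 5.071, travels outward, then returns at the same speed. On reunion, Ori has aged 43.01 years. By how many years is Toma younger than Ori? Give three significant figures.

γ = 5.071
Toma's elapsed proper time: τ = 43.01/5.071 = 8.482 years.
Age gap = Δt − τ = 43.01 − 8.482 years.

Δt − τ = 34.5 years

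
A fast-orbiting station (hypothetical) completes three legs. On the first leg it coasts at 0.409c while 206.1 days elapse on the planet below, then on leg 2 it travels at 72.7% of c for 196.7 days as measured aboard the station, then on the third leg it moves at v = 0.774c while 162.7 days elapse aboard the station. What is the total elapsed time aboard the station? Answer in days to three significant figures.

τ = 547 days

Leg 1: γ = 1/√(1 − 0.409²) = 1/√0.8327 = 1.096; τ_1 = 206.1/1.096 = 188.1 days.
Leg 2: 196.7 days is already measured aboard the station.
Leg 3: 162.7 days is already measured aboard the station.
Total: 188.1 + 196.7 + 162.7 days.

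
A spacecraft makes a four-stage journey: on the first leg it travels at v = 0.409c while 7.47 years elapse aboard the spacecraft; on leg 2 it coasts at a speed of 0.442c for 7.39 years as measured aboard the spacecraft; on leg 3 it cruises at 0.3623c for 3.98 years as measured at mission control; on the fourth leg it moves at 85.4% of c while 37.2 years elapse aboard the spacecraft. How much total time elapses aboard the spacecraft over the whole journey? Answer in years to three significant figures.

Leg 1: 7.47 years is already measured aboard the spacecraft.
Leg 2: 7.39 years is already measured aboard the spacecraft.
Leg 3: γ = 1/√(1 − 0.3623²) = 1/√0.8687 = 1.073; τ_3 = 3.98/1.073 = 3.710 years.
Leg 4: 37.2 years is already measured aboard the spacecraft.
Total: 7.470 + 7.390 + 3.710 + 37.20 years.

τ = 55.8 years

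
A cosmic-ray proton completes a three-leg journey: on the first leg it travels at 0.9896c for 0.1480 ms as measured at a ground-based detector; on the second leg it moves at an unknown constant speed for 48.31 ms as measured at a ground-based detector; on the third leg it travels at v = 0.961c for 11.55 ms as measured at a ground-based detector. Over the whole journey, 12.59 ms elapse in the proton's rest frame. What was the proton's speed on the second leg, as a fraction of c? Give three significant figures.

β = 0.981

Leg 1: γ = 1/√(1 − 0.9896²) = 1/√0.02069 = 6.952; τ_1 = 0.1480/6.952 = 0.02129 ms.
Leg 2: speed unknown; τ_2 = 48.31/γ_2.
Leg 3: γ = 1/√(1 − 0.961²) = 1/√0.07648 = 3.616; τ_3 = 11.55/3.616 = 3.194 ms.
Total proper time: 0.02129 + τ_2 + 3.194 = 12.59, so τ_2 = 12.59 − 3.215 = 9.375 ms.
γ_2 = 48.31/9.375 = 5.153; β = √(1 − 1/γ²) = √0.9623.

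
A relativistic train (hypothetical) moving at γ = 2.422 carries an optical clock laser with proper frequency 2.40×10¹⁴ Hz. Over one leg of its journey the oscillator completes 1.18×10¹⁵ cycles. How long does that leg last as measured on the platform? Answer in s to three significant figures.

Δt = 11.9 s

γ = 2.422
Proper time for N cycles: τ = N/f = 1.18×10¹⁵/(2.40×10¹⁴) = 4.917×10⁰ s = 4.917 s.
Lab-frame duration Δt = γτ = 2.422 × 4.917 = 11.91 s.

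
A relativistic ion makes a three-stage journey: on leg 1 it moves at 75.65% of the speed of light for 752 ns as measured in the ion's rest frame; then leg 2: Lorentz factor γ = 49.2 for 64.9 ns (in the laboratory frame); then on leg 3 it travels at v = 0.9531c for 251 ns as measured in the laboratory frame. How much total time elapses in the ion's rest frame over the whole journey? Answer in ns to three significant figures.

τ = 829 ns

Leg 1: 752 ns is already measured in the ion's rest frame.
Leg 2: γ = 49.2; τ_2 = 64.9/49.20 = 1.319 ns.
Leg 3: γ = 1/√(1 − 0.9531²) = 1/√0.09160 = 3.304; τ_3 = 251/3.304 = 75.97 ns.
Total: 752.0 + 1.319 + 75.97 ns.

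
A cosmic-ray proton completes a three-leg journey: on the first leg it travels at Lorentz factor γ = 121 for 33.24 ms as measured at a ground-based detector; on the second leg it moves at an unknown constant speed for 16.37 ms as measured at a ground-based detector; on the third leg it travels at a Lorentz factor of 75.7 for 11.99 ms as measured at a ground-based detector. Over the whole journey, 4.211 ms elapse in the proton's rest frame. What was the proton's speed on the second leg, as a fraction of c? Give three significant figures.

Leg 1: γ = 121; τ_1 = 33.24/121.0 = 0.2747 ms.
Leg 2: speed unknown; τ_2 = 16.37/γ_2.
Leg 3: γ = 75.7; τ_3 = 11.99/75.70 = 0.1584 ms.
Total proper time: 0.2747 + τ_2 + 0.1584 = 4.211, so τ_2 = 4.211 − 0.4331 = 3.778 ms.
γ_2 = 16.37/3.778 = 4.333; β = √(1 − 1/γ²) = √0.9467.

β = 0.973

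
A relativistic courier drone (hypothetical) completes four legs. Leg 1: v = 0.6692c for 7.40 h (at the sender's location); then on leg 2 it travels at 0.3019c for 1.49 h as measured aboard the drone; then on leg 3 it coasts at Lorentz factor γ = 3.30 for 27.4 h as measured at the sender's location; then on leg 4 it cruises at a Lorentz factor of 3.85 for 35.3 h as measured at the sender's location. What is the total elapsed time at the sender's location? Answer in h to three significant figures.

Leg 1: 7.40 h is already measured at the sender's location.
Leg 2: γ = 1/√(1 − 0.3019²) = 1/√0.9089 = 1.049; Δt_2 = 1.049 × 1.49 = 1.563 h.
Leg 3: 27.4 h is already measured at the sender's location.
Leg 4: 35.3 h is already measured at the sender's location.
Total: 7.400 + 1.563 + 27.40 + 35.30 h.

Δt = 71.7 h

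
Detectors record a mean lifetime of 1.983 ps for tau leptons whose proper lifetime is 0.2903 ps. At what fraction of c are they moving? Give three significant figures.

β = 0.989

γ = Δt/τ₀ = 1.983/0.2903 = 6.831
β = √(1 − 1/γ²) = √(1 − 0.02143) = √0.9786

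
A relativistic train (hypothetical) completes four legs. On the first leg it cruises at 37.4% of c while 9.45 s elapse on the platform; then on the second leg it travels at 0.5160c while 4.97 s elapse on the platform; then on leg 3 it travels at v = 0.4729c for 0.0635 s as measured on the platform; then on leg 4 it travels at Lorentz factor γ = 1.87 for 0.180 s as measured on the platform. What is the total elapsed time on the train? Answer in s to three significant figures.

Leg 1: β = 0.374; γ = 1/√(1 − 0.374²) = 1/√0.8601 = 1.078; τ_1 = 9.45/1.078 = 8.764 s.
Leg 2: γ = 1/√(1 − 0.5160²) = 1/√0.7337 = 1.167; τ_2 = 4.97/1.167 = 4.257 s.
Leg 3: γ = 1/√(1 − 0.4729²) = 1/√0.7764 = 1.135; τ_3 = 0.0635/1.135 = 0.05595 s.
Leg 4: γ = 1.87; τ_4 = 0.180/1.870 = 0.09626 s.
Total: 8.764 + 4.257 + 0.05595 + 0.09626 s.

τ = 13.2 s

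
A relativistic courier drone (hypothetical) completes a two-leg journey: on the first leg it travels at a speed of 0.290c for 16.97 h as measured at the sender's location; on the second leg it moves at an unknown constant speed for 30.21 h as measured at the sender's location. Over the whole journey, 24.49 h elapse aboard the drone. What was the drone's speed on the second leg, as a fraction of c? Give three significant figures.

β = 0.962

Leg 1: γ = 1/√(1 − 0.290²) = 1/√0.9159 = 1.045; τ_1 = 16.97/1.045 = 16.24 h.
Leg 2: speed unknown; τ_2 = 30.21/γ_2.
Total proper time: 16.24 + τ_2 = 24.49, so τ_2 = 24.49 − 16.24 = 8.249 h.
γ_2 = 30.21/8.249 = 3.662; β = √(1 − 1/γ²) = √0.9254.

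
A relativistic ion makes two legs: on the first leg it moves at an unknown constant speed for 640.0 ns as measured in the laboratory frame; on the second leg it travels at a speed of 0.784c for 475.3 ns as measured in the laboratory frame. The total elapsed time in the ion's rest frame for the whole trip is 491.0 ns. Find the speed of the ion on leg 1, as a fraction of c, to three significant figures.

Leg 1: speed unknown; τ_1 = 640.0/γ_1.
Leg 2: γ = 1/√(1 − 0.784²) = 1/√0.3853 = 1.611; τ_2 = 475.3/1.611 = 295.0 ns.
Total proper time: τ_1 + 295.0 = 491.0, so τ_1 = 491.0 − 295.0 = 196.0 ns.
γ_1 = 640.0/196.0 = 3.266; β = √(1 − 1/γ²) = √0.9063.

β = 0.952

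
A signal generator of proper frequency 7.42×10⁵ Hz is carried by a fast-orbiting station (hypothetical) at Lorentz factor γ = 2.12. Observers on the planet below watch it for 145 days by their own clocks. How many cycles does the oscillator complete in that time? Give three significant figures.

N = 4.38×10¹²

γ = 2.12
During 145 days of lab time, the oscillator's proper time advances by τ = Δt/γ = 145/2.120 = 68.40 days = 5.909×10⁶ s.
N = f × τ = 7.42×10⁵ × 5.909×10⁶ = 4.385×10¹².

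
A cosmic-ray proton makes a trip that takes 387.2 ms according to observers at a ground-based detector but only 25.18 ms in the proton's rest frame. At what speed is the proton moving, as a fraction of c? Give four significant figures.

The proper time is measured in the proton's rest frame (both events occur at the proton's location); Δt is measured at a ground-based detector. γ = Δt/τ = 387.2/25.18 = 15.38.
β = √(1 − 1/γ²) = √(1 − 0.004229) = √0.9958

β = 0.9979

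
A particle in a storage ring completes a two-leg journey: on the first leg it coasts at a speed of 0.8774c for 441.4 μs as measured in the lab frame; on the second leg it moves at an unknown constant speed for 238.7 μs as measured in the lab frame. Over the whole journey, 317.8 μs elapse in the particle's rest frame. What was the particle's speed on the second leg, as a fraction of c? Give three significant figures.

β = 0.896

Leg 1: γ = 1/√(1 − 0.8774²) = 1/√0.2302 = 2.084; τ_1 = 441.4/2.084 = 211.8 μs.
Leg 2: speed unknown; τ_2 = 238.7/γ_2.
Total proper time: 211.8 + τ_2 = 317.8, so τ_2 = 317.8 − 211.8 = 106.0 μs.
γ_2 = 238.7/106.0 = 2.251; β = √(1 − 1/γ²) = √0.8027.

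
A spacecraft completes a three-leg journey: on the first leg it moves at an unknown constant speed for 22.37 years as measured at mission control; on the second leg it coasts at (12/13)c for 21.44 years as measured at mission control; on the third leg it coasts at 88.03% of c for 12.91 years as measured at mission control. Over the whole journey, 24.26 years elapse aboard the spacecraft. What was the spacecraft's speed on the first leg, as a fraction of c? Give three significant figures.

Leg 1: speed unknown; τ_1 = 22.37/γ_1.
Leg 2: γ = 1/√(1 − (12/13)²) = 13/5 = 2.600; τ_2 = 21.44/2.600 = 8.246 years.
Leg 3: β = 0.8803; γ = 1/√(1 − 0.8803²) = 1/√0.2251 = 2.108; τ_3 = 12.91/2.108 = 6.125 years.
Total proper time: τ_1 + 8.246 + 6.125 = 24.26, so τ_1 = 24.26 − 14.37 = 9.889 years.
γ_1 = 22.37/9.889 = 2.262; β = √(1 − 1/γ²) = √0.8046.

β = 0.897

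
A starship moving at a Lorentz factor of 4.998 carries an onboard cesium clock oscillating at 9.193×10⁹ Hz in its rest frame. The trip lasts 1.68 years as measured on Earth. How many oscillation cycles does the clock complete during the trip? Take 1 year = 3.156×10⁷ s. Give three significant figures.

γ = 4.998
The oscillator's own cycle count is N = f × τ where τ is the proper time on the ship. τ = Δt/γ = 1.68/4.998 = 0.3361 years = 1.061×10⁷ s.
N = 9.193×10⁹ × 1.061×10⁷ = 9.752×10¹⁶.

N = 9.75×10¹⁶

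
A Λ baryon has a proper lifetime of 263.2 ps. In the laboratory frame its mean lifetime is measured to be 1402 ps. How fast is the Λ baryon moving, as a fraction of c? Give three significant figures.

γ = Δt/τ₀ = 1402/263.2 = 5.327
β = √(1 − 1/γ²) = √(1 − 0.03524) = √0.9648

v = 0.982c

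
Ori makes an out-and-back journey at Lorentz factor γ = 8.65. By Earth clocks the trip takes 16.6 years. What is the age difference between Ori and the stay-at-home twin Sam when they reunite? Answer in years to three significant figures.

Δt − τ = 14.7 years

γ = 8.65
Ori's elapsed proper time: τ = 16.6/8.650 = 1.919 years.
Age gap = Δt − τ = 16.6 − 1.919 years.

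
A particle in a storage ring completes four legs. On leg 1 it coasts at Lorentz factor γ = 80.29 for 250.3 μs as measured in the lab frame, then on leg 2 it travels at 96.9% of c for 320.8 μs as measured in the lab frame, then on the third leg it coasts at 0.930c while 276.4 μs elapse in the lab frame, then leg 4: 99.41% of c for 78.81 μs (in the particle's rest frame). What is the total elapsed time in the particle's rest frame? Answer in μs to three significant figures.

τ = 263 μs

Leg 1: γ = 80.29; τ_1 = 250.3/80.29 = 3.117 μs.
Leg 2: β = 0.969; γ = 1/√(1 − 0.969²) = 1/√0.06104 = 4.048; τ_2 = 320.8/4.048 = 79.26 μs.
Leg 3: γ = 1/√(1 − 0.930²) = 1/√0.1351 = 2.721; τ_3 = 276.4/2.721 = 101.6 μs.
Leg 4: 78.81 μs is already measured in the particle's rest frame.
Total: 3.117 + 79.26 + 101.6 + 78.81 μs.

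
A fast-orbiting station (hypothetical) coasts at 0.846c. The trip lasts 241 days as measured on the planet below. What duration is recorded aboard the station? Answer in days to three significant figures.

τ = 128 days

γ = 1/√(1 − 0.846²) = 1/√0.2843 = 1.876
The interval measured on the planet below is the dilated one; the clock aboard the station measures the proper time τ = Δt/γ = 241/1.876 days.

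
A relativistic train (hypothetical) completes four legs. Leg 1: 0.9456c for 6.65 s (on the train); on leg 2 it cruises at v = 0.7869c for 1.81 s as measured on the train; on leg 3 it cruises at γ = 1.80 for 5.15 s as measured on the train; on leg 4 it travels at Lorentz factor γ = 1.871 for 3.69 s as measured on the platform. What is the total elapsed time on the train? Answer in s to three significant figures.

τ = 15.6 s

Leg 1: 6.65 s is already measured on the train.
Leg 2: 1.81 s is already measured on the train.
Leg 3: 5.15 s is already measured on the train.
Leg 4: γ = 1.871; τ_4 = 3.69/1.871 = 1.972 s.
Total: 6.650 + 1.810 + 5.150 + 1.972 s.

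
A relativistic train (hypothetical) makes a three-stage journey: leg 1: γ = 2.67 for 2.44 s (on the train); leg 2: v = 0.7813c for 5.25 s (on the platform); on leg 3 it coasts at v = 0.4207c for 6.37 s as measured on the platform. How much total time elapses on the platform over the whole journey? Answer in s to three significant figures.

Δt = 18.1 s

Leg 1: γ = 2.67; Δt_1 = 2.670 × 2.44 = 6.515 s.
Leg 2: 5.25 s is already measured on the platform.
Leg 3: 6.37 s is already measured on the platform.
Total: 6.515 + 5.250 + 6.370 s.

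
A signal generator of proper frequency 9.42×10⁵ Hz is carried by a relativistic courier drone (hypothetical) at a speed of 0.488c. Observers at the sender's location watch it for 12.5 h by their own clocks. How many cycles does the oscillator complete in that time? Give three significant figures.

N = 3.70×10¹⁰

γ = 1/√(1 − 0.488²) = 1/√0.7619 = 1.146
During 12.5 h of lab time, the oscillator's proper time advances by τ = Δt/γ = 12.5/1.146 = 10.91 h = 3.928×10⁴ s.
N = f × τ = 9.42×10⁵ × 3.928×10⁴ = 3.700×10¹⁰.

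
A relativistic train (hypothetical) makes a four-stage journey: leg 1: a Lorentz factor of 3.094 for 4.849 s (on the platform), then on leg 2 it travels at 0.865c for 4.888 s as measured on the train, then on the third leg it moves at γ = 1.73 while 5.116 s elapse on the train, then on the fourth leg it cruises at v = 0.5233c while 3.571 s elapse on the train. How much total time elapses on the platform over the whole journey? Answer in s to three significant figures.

Δt = 27.6 s

Leg 1: 4.849 s is already measured on the platform.
Leg 2: γ = 1/√(1 − 0.865²) = 1/√0.2518 = 1.993; Δt_2 = 1.993 × 4.888 = 9.741 s.
Leg 3: γ = 1.73; Δt_3 = 1.730 × 5.116 = 8.851 s.
Leg 4: γ = 1/√(1 − 0.5233²) = 1/√0.7262 = 1.174; Δt_4 = 1.174 × 3.571 = 4.191 s.
Total: 4.849 + 9.741 + 8.851 + 4.191 s.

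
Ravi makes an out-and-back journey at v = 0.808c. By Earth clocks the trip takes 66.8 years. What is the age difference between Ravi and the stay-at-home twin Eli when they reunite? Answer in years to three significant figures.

γ = 1/√(1 − 0.808²) = 1/√0.3471 = 1.697
Ravi's elapsed proper time: τ = 66.8/1.697 = 39.36 years.
Age gap = Δt − τ = 66.8 − 39.36 years.

Δt − τ = 27.4 years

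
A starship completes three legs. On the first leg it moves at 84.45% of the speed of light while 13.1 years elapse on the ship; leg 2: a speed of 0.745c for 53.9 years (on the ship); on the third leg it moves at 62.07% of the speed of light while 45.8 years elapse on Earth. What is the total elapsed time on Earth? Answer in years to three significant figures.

Δt = 151 years

Leg 1: β = 0.8445; γ = 1/√(1 − 0.8445²) = 1/√0.2868 = 1.867; Δt_1 = 1.867 × 13.1 = 24.46 years.
Leg 2: γ = 1/√(1 − 0.745²) = 1/√0.4450 = 1.499; Δt_2 = 1.499 × 53.9 = 80.80 years.
Leg 3: 45.8 years is already measured on Earth.
Total: 24.46 + 80.80 + 45.80 years.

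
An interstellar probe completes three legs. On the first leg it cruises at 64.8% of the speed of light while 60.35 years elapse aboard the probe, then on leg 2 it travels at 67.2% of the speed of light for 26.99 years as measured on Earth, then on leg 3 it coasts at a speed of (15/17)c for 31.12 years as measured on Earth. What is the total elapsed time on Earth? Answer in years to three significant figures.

Δt = 137 years

Leg 1: β = 0.648; γ = 1/√(1 − 0.648²) = 1/√0.5801 = 1.313; Δt_1 = 1.313 × 60.35 = 79.24 years.
Leg 2: 26.99 years is already measured on Earth.
Leg 3: 31.12 years is already measured on Earth.
Total: 79.24 + 26.99 + 31.12 years.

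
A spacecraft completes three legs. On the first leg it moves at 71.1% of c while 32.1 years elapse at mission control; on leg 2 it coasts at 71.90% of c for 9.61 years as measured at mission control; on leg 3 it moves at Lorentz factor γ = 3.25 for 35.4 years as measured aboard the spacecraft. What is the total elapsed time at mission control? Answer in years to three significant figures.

Δt = 157 years

Leg 1: 32.1 years is already measured at mission control.
Leg 2: 9.61 years is already measured at mission control.
Leg 3: γ = 3.25; Δt_3 = 3.250 × 35.4 = 115.1 years.
Total: 32.10 + 9.610 + 115.1 years.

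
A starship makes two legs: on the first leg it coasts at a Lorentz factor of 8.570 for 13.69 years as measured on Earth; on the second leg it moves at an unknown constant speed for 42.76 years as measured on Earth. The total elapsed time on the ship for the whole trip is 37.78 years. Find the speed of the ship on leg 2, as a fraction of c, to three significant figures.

β = 0.533

Leg 1: γ = 8.570; τ_1 = 13.69/8.570 = 1.597 years.
Leg 2: speed unknown; τ_2 = 42.76/γ_2.
Total proper time: 1.597 + τ_2 = 37.78, so τ_2 = 37.78 − 1.597 = 36.18 years.
γ_2 = 42.76/36.18 = 1.182; β = √(1 − 1/γ²) = √0.2840.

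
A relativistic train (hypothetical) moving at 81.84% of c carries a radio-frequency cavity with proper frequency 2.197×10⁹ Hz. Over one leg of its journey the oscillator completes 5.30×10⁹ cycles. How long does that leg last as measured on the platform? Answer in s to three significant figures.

β = 0.8184; γ = 1/√(1 − 0.8184²) = 1/√0.3302 = 1.740
Proper time for N cycles: τ = N/f = 5.30×10⁹/(2.197×10⁹) = 2.412×10⁰ s = 2.412 s.
Lab-frame duration Δt = γτ = 1.740 × 2.412 = 4.198 s.

Δt = 4.20 s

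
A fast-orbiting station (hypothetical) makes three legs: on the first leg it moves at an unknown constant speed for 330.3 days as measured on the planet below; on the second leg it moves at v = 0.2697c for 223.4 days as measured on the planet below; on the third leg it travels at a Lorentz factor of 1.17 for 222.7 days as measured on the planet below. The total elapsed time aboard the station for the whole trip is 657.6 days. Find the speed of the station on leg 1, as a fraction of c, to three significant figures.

Leg 1: speed unknown; τ_1 = 330.3/γ_1.
Leg 2: γ = 1/√(1 − 0.2697²) = 1/√0.9273 = 1.038; τ_2 = 223.4/1.038 = 215.1 days.
Leg 3: γ = 1.17; τ_3 = 222.7/1.170 = 190.3 days.
Total proper time: τ_1 + 215.1 + 190.3 = 657.6, so τ_1 = 657.6 − 405.5 = 252.1 days.
γ_1 = 330.3/252.1 = 1.310; β = √(1 − 1/γ²) = √0.4173.

β = 0.646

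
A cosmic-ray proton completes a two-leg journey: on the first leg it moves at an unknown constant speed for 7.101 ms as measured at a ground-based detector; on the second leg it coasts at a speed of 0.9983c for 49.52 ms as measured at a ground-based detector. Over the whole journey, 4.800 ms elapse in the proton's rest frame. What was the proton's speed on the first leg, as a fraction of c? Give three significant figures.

Leg 1: speed unknown; τ_1 = 7.101/γ_1.
Leg 2: γ = 1/√(1 − 0.9983²) = 1/√0.003397 = 17.16; τ_2 = 49.52/17.16 = 2.886 ms.
Total proper time: τ_1 + 2.886 = 4.800, so τ_1 = 4.800 − 2.886 = 1.914 ms.
γ_1 = 7.101/1.914 = 3.711; β = √(1 − 1/γ²) = √0.9274.

β = 0.963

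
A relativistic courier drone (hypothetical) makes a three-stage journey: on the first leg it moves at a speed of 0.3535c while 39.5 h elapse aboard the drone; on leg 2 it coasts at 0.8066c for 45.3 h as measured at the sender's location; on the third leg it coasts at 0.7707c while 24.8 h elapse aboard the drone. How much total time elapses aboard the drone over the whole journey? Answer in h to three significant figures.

Leg 1: 39.5 h is already measured aboard the drone.
Leg 2: γ = 1/√(1 − 0.8066²) = 1/√0.3494 = 1.692; τ_2 = 45.3/1.692 = 26.78 h.
Leg 3: 24.8 h is already measured aboard the drone.
Total: 39.50 + 26.78 + 24.80 h.

τ = 91.1 h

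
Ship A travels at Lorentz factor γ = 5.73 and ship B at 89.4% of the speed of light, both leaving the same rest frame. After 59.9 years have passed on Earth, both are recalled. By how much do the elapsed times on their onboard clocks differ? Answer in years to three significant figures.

A: γ = 5.73; τ_A = 59.9/5.730 = 10.45 years.
B: β = 0.894; γ = 1/√(1 − 0.894²) = 1/√0.2008 = 2.232; τ_B = 59.9/2.232 = 26.84 years.

|τ_A − τ_B| = 16.4 years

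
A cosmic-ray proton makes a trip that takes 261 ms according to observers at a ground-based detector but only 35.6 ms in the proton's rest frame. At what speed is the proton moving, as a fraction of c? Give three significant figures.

The proper time is measured in the proton's rest frame (both events occur at the proton's location); Δt is measured at a ground-based detector. γ = Δt/τ = 261/35.6 = 7.331.
β = √(1 − 1/γ²) = √(1 − 0.01860) = √0.9814

β = 0.991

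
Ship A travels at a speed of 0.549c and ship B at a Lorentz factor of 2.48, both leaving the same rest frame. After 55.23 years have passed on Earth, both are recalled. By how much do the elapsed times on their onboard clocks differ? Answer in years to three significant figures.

A: γ = 1/√(1 − 0.549²) = 1/√0.6986 = 1.196; τ_A = 55.23/1.196 = 46.16 years.
B: γ = 2.48; τ_B = 55.23/2.480 = 22.27 years.

|τ_A − τ_B| = 23.9 years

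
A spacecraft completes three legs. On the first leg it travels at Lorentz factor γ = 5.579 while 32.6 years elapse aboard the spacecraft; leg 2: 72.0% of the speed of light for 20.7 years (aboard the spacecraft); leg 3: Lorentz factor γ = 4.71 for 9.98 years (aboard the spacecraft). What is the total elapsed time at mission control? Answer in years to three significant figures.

Leg 1: γ = 5.579; Δt_1 = 5.579 × 32.6 = 181.9 years.
Leg 2: β = 0.720; γ = 1/√(1 − 0.720²) = 1/√0.4816 = 1.441; Δt_2 = 1.441 × 20.7 = 29.83 years.
Leg 3: γ = 4.71; Δt_3 = 4.710 × 9.98 = 47.01 years.
Total: 181.9 + 29.83 + 47.01 years.

Δt = 259 years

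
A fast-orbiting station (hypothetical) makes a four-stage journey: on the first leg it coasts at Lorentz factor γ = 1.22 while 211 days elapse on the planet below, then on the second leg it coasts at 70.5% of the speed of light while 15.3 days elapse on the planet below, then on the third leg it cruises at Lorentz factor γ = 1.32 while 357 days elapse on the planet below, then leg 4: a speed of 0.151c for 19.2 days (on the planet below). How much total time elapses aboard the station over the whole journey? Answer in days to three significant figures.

Leg 1: γ = 1.22; τ_1 = 211/1.220 = 173.0 days.
Leg 2: β = 0.705; γ = 1/√(1 − 0.705²) = 1/√0.5030 = 1.410; τ_2 = 15.3/1.410 = 10.85 days.
Leg 3: γ = 1.32; τ_3 = 357/1.320 = 270.5 days.
Leg 4: γ = 1/√(1 − 0.151²) = 1/√0.9772 = 1.012; τ_4 = 19.2/1.012 = 18.98 days.
Total: 173.0 + 10.85 + 270.5 + 18.98 days.

τ = 473 days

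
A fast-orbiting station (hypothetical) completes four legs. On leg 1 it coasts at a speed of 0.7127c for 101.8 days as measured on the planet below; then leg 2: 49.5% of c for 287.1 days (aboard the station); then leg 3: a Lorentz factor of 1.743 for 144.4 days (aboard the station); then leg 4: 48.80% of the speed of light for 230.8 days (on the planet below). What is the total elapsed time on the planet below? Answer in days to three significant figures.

Leg 1: 101.8 days is already measured on the planet below.
Leg 2: β = 0.495; γ = 1/√(1 − 0.495²) = 1/√0.7550 = 1.151; Δt_2 = 1.151 × 287.1 = 330.4 days.
Leg 3: γ = 1.743; Δt_3 = 1.743 × 144.4 = 251.7 days.
Leg 4: 230.8 days is already measured on the planet below.
Total: 101.8 + 330.4 + 251.7 + 230.8 days.

Δt = 915 days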